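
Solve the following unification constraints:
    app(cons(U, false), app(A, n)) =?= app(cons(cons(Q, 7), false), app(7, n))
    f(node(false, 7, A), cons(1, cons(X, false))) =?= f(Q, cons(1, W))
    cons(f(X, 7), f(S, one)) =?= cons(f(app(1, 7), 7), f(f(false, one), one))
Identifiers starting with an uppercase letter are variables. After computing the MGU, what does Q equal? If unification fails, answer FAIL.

node(false, 7, 7)

Decompose app/2: cons(U, false) =?= cons(cons(Q, 7), false),  app(A, n) =?= app(7, n).
Decompose cons/2: U =?= cons(Q, 7),  false =?= false.
Bind U := cons(Q, 7); no other remaining equation mentions U.
Delete trivial equation false =?= false.
Decompose app/2: A =?= 7,  n =?= n.
Bind A := 7; substituting into the one remaining equation that mentions A gives: f(node(false, 7, 7), cons(1, cons(X, false))) =?= f(Q, cons(1, W)).
Delete trivial equation n =?= n.
Decompose f/2: node(false, 7, 7) =?= Q,  cons(1, cons(X, false)) =?= cons(1, W).
Bind Q := node(false, 7, 7); no other remaining equation mentions Q. Substituting into the earlier binding gives U := cons(node(false, 7, 7), 7).
Decompose cons/2: 1 =?= 1,  cons(X, false) =?= W.
Delete trivial equation 1 =?= 1.
Bind W := cons(X, false); no other remaining equation mentions W.
Decompose cons/2: f(X, 7) =?= f(app(1, 7), 7),  f(S, one) =?= f(f(false, one), one).
Decompose f/2: X =?= app(1, 7),  7 =?= 7.
Bind X := app(1, 7); no other remaining equation mentions X. Substituting into the earlier binding gives W := cons(app(1, 7), false).
Delete trivial equation 7 =?= 7.
Decompose f/2: S =?= f(false, one),  one =?= one.
Bind S := f(false, one); no other remaining equation mentions S.
Delete trivial equation one =?= one.
MGU = { U ↦ cons(node(false, 7, 7), 7), A ↦ 7, Q ↦ node(false, 7, 7), W ↦ cons(app(1, 7), false), X ↦ app(1, 7), S ↦ f(false, one) }, so Q ↦ node(false, 7, 7).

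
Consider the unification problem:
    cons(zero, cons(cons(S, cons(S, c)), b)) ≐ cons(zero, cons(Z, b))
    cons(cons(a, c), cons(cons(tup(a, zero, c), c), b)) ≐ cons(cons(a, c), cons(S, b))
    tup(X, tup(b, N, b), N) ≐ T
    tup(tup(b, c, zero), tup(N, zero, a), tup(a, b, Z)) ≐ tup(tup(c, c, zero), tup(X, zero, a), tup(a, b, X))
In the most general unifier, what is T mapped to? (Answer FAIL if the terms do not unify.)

FAIL

Decompose cons/2: zero ≐ zero,  cons(cons(S, cons(S, c)), b) ≐ cons(Z, b).
Delete trivial equation zero ≐ zero.
Decompose cons/2: cons(S, cons(S, c)) ≐ Z,  b ≐ b.
Bind Z := cons(S, cons(S, c)); substituting into the one remaining equation that mentions Z gives: tup(tup(b, c, zero), tup(N, zero, a), tup(a, b, cons(S, cons(S, c)))) ≐ tup(tup(c, c, zero), tup(X, zero, a), tup(a, b, X)).
Delete trivial equation b ≐ b.
Decompose cons/2: cons(a, c) ≐ cons(a, c),  cons(cons(tup(a, zero, c), c), b) ≐ cons(S, b).
Delete trivial equation cons(a, c) ≐ cons(a, c).
Decompose cons/2: cons(tup(a, zero, c), c) ≐ S,  b ≐ b.
Bind S := cons(tup(a, zero, c), c); substituting into the one remaining equation that mentions S gives: tup(tup(b, c, zero), tup(N, zero, a), tup(a, b, cons(cons(tup(a, zero, c), c), cons(cons(tup(a, zero, c), c), c)))) ≐ tup(tup(c, c, zero), tup(X, zero, a), tup(a, b, X)). Substituting into the earlier binding gives Z := cons(cons(tup(a, zero, c), c), cons(cons(tup(a, zero, c), c), c)).
Delete trivial equation b ≐ b.
Bind T := tup(X, tup(b, N, b), N); no other remaining equation mentions T.
Decompose tup/3: tup(b, c, zero) ≐ tup(c, c, zero),  tup(N, zero, a) ≐ tup(X, zero, a),  tup(a, b, cons(cons(tup(a, zero, c), c), cons(cons(tup(a, zero, c), c), c))) ≐ tup(a, b, X).
Decompose tup/3: b ≐ c,  c ≐ c,  zero ≐ zero.
Clash: constants b and c differ; no unifier exists.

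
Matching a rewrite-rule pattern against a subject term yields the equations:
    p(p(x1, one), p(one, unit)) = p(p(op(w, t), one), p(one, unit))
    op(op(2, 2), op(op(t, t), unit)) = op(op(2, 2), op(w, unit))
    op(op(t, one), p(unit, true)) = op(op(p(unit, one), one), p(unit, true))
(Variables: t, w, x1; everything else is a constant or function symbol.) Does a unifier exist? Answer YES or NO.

Decompose p/2: p(x1, one) = p(op(w, t), one),  p(one, unit) = p(one, unit).
Decompose p/2: x1 = op(w, t),  one = one.
Bind x1 := op(w, t); no other remaining equation mentions x1.
Delete trivial equation one = one.
Delete trivial equation p(one, unit) = p(one, unit).
Decompose op/2: op(2, 2) = op(2, 2),  op(op(t, t), unit) = op(w, unit).
Delete trivial equation op(2, 2) = op(2, 2).
Decompose op/2: op(t, t) = w,  unit = unit.
Bind w := op(t, t); no other remaining equation mentions w. Substituting into the earlier binding gives x1 := op(op(t, t), t).
Delete trivial equation unit = unit.
Decompose op/2: op(t, one) = op(p(unit, one), one),  p(unit, true) = p(unit, true).
Decompose op/2: t = p(unit, one),  one = one.
Bind t := p(unit, one); no other remaining equation mentions t. Substituting into the earlier bindings gives x1 := op(op(p(unit, one), p(unit, one)), p(unit, one)), w := op(p(unit, one), p(unit, one)).
Delete trivial equation one = one.
Delete trivial equation p(unit, true) = p(unit, true).
No equations remain and no clash or occurs-check failure arose, so a unifier exists.

YES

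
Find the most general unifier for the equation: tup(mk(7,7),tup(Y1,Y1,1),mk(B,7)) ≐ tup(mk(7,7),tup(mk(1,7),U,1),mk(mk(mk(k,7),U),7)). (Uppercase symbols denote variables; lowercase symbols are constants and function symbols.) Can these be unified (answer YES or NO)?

Decompose tup/3: mk(7,7) ≐ mk(7,7),  tup(Y1,Y1,1) ≐ tup(mk(1,7),U,1),  mk(B,7) ≐ mk(mk(mk(k,7),U),7).
Delete trivial equation mk(7,7) ≐ mk(7,7).
Decompose tup/3: Y1 ≐ mk(1,7),  Y1 ≐ U,  1 ≐ 1.
Bind Y1 := mk(1,7); substituting into the one remaining equation that mentions Y1 gives: mk(1,7) ≐ U.
Bind U := mk(1,7); substituting into the one remaining equation that mentions U gives: mk(B,7) ≐ mk(mk(mk(k,7),mk(1,7)),7).
Delete trivial equation 1 ≐ 1.
Decompose mk/2: B ≐ mk(mk(k,7),mk(1,7)),  7 ≐ 7.
Bind B := mk(mk(k,7),mk(1,7)); no other remaining equation mentions B.
Delete trivial equation 7 ≐ 7.
No equations remain and no clash or occurs-check failure arose, so a unifier exists.

YES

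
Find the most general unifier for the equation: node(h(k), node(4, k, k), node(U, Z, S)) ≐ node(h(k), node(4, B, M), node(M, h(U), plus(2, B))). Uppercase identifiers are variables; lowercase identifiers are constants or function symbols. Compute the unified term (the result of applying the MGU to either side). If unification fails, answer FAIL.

Decompose node/3: h(k) ≐ h(k),  node(4, k, k) ≐ node(4, B, M),  node(U, Z, S) ≐ node(M, h(U), plus(2, B)).
Delete trivial equation h(k) ≐ h(k).
Decompose node/3: 4 ≐ 4,  k ≐ B,  k ≐ M.
Delete trivial equation 4 ≐ 4.
Bind B := k; substituting into the one remaining equation that mentions B gives: node(U, Z, S) ≐ node(M, h(U), plus(2, k)).
Bind M := k; substituting into the remaining equation gives: node(U, Z, S) ≐ node(k, h(U), plus(2, k)).
Decompose node/3: U ≐ k,  Z ≐ h(U),  S ≐ plus(2, k).
Bind U := k; substituting into the one remaining equation that mentions U gives: Z ≐ h(k).
Bind Z := h(k); no other remaining equation mentions Z.
Bind S := plus(2, k).
Applying the MGU to either side gives node(h(k), node(4, k, k), node(k, h(k), plus(2, k))).

node(h(k), node(4, k, k), node(k, h(k), plus(2, k)))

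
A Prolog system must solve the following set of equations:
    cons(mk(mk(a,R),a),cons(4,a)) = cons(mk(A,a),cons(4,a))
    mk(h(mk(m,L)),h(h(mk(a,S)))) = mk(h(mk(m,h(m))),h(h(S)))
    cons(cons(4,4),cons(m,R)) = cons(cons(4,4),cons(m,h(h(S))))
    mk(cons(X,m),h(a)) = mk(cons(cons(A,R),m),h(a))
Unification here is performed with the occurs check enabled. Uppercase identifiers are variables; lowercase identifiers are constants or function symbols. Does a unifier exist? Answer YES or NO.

NO

Decompose cons/2: mk(mk(a,R),a) = mk(A,a),  cons(4,a) = cons(4,a).
Decompose mk/2: mk(a,R) = A,  a = a.
Bind A := mk(a,R); substituting into the one remaining equation that mentions A gives: mk(cons(X,m),h(a)) = mk(cons(cons(mk(a,R),R),m),h(a)).
Delete trivial equation a = a.
Delete trivial equation cons(4,a) = cons(4,a).
Decompose mk/2: h(mk(m,L)) = h(mk(m,h(m))),  h(h(mk(a,S))) = h(h(S)).
Decompose h/1: mk(m,L) = mk(m,h(m)).
Decompose mk/2: m = m,  L = h(m).
Delete trivial equation m = m.
Bind L := h(m); no other remaining equation mentions L.
Decompose h/1: h(mk(a,S)) = h(S).
Decompose h/1: mk(a,S) = S.
Occurs check fails: S occurs in mk(a,S); the equation S = mk(a,S) has no finite solution.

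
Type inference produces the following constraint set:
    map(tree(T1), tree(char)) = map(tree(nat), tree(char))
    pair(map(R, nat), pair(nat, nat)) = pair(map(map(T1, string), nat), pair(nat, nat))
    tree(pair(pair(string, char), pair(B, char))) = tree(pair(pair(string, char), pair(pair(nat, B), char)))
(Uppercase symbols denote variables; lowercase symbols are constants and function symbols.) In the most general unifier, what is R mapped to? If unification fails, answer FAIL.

Decompose map/2: tree(T1) = tree(nat),  tree(char) = tree(char).
Decompose tree/1: T1 = nat.
Bind T1 := nat; substituting into the one remaining equation that mentions T1 gives: pair(map(R, nat), pair(nat, nat)) = pair(map(map(nat, string), nat), pair(nat, nat)).
Delete trivial equation tree(char) = tree(char).
Decompose pair/2: map(R, nat) = map(map(nat, string), nat),  pair(nat, nat) = pair(nat, nat).
Decompose map/2: R = map(nat, string),  nat = nat.
Bind R := map(nat, string); no other remaining equation mentions R.
Delete trivial equation nat = nat.
Delete trivial equation pair(nat, nat) = pair(nat, nat).
Decompose tree/1: pair(pair(string, char), pair(B, char)) = pair(pair(string, char), pair(pair(nat, B), char)).
Decompose pair/2: pair(string, char) = pair(string, char),  pair(B, char) = pair(pair(nat, B), char).
Delete trivial equation pair(string, char) = pair(string, char).
Decompose pair/2: B = pair(nat, B),  char = char.
Occurs check fails: B occurs in pair(nat, B); the equation B = pair(nat, B) has no finite solution.

FAIL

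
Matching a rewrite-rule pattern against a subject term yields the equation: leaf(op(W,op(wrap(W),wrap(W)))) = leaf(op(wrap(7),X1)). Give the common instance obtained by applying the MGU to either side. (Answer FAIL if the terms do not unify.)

leaf(op(wrap(7),op(wrap(wrap(7)),wrap(wrap(7)))))

Decompose leaf/1: op(W,op(wrap(W),wrap(W))) = op(wrap(7),X1).
Decompose op/2: W = wrap(7),  op(wrap(W),wrap(W)) = X1.
Bind W := wrap(7); substituting into the remaining equation gives: op(wrap(wrap(7)),wrap(wrap(7))) = X1.
Bind X1 := op(wrap(wrap(7)),wrap(wrap(7))).
Applying the MGU to either side gives leaf(op(wrap(7),op(wrap(wrap(7)),wrap(wrap(7))))).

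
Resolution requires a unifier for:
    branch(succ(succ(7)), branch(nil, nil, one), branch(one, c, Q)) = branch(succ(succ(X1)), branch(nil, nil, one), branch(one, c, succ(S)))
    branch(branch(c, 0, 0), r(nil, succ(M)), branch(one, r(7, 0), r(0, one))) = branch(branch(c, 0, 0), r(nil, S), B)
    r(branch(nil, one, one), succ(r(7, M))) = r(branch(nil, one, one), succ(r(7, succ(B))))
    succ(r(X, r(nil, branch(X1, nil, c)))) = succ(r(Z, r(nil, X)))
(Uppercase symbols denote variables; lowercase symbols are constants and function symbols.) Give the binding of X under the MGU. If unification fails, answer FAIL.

branch(7, nil, c)

Decompose branch/3: succ(succ(7)) = succ(succ(X1)),  branch(nil, nil, one) = branch(nil, nil, one),  branch(one, c, Q) = branch(one, c, succ(S)).
Decompose succ/1: succ(7) = succ(X1).
Decompose succ/1: 7 = X1.
Bind X1 := 7; substituting into the one remaining equation that mentions X1 gives: succ(r(X, r(nil, branch(7, nil, c)))) = succ(r(Z, r(nil, X))).
Delete trivial equation branch(nil, nil, one) = branch(nil, nil, one).
Decompose branch/3: one = one,  c = c,  Q = succ(S).
Delete trivial equation one = one.
Delete trivial equation c = c.
Bind Q := succ(S); no other remaining equation mentions Q.
Decompose branch/3: branch(c, 0, 0) = branch(c, 0, 0),  r(nil, succ(M)) = r(nil, S),  branch(one, r(7, 0), r(0, one)) = B.
Delete trivial equation branch(c, 0, 0) = branch(c, 0, 0).
Decompose r/2: nil = nil,  succ(M) = S.
Delete trivial equation nil = nil.
Bind S := succ(M); no other remaining equation mentions S. Substituting into the earlier binding gives Q := succ(succ(M)).
Bind B := branch(one, r(7, 0), r(0, one)); substituting into the one remaining equation that mentions B gives: r(branch(nil, one, one), succ(r(7, M))) = r(branch(nil, one, one), succ(r(7, succ(branch(one, r(7, 0), r(0, one)))))).
Decompose r/2: branch(nil, one, one) = branch(nil, one, one),  succ(r(7, M)) = succ(r(7, succ(branch(one, r(7, 0), r(0, one))))).
Delete trivial equation branch(nil, one, one) = branch(nil, one, one).
Decompose succ/1: r(7, M) = r(7, succ(branch(one, r(7, 0), r(0, one)))).
Decompose r/2: 7 = 7,  M = succ(branch(one, r(7, 0), r(0, one))).
Delete trivial equation 7 = 7.
Bind M := succ(branch(one, r(7, 0), r(0, one))); no other remaining equation mentions M. Substituting into the earlier bindings gives Q := succ(succ(succ(branch(one, r(7, 0), r(0, one))))), S := succ(succ(branch(one, r(7, 0), r(0, one)))).
Decompose succ/1: r(X, r(nil, branch(7, nil, c))) = r(Z, r(nil, X)).
Decompose r/2: X = Z,  r(nil, branch(7, nil, c)) = r(nil, X).
Bind X := Z; substituting into the remaining equation gives: r(nil, branch(7, nil, c)) = r(nil, Z).
Decompose r/2: nil = nil,  branch(7, nil, c) = Z.
Delete trivial equation nil = nil.
Bind Z := branch(7, nil, c). Substituting into the earlier binding gives X := branch(7, nil, c).
MGU = { X1 := 7, Q := succ(succ(succ(branch(one, r(7, 0), r(0, one))))), S := succ(succ(branch(one, r(7, 0), r(0, one)))), B := branch(one, r(7, 0), r(0, one)), M := succ(branch(one, r(7, 0), r(0, one))), X := branch(7, nil, c), Z := branch(7, nil, c) }, so X := branch(7, nil, c).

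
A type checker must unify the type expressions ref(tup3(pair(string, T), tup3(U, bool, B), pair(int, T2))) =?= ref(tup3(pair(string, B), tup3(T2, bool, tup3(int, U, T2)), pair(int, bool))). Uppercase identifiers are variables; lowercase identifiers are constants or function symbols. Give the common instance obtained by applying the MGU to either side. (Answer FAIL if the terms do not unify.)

ref(tup3(pair(string, tup3(int, bool, bool)), tup3(bool, bool, tup3(int, bool, bool)), pair(int, bool)))

Decompose ref/1: tup3(pair(string, T), tup3(U, bool, B), pair(int, T2)) =?= tup3(pair(string, B), tup3(T2, bool, tup3(int, U, T2)), pair(int, bool)).
Decompose tup3/3: pair(string, T) =?= pair(string, B),  tup3(U, bool, B) =?= tup3(T2, bool, tup3(int, U, T2)),  pair(int, T2) =?= pair(int, bool).
Decompose pair/2: string =?= string,  T =?= B.
Delete trivial equation string =?= string.
Bind T := B; no other remaining equation mentions T.
Decompose tup3/3: U =?= T2,  bool =?= bool,  B =?= tup3(int, U, T2).
Bind U := T2; substituting into the one remaining equation that mentions U gives: B =?= tup3(int, T2, T2).
Delete trivial equation bool =?= bool.
Bind B := tup3(int, T2, T2); no other remaining equation mentions B. Substituting into the earlier binding gives T := tup3(int, T2, T2).
Decompose pair/2: int =?= int,  T2 =?= bool.
Delete trivial equation int =?= int.
Bind T2 := bool. Substituting into the earlier bindings gives T := tup3(int, bool, bool), U := bool, B := tup3(int, bool, bool).
Applying the MGU to either side gives ref(tup3(pair(string, tup3(int, bool, bool)), tup3(bool, bool, tup3(int, bool, bool)), pair(int, bool))).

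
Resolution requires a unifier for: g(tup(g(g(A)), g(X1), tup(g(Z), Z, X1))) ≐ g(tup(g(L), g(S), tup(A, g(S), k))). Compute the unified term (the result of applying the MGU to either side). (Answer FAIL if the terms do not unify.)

Decompose g/1: tup(g(g(A)), g(X1), tup(g(Z), Z, X1)) ≐ tup(g(L), g(S), tup(A, g(S), k)).
Decompose tup/3: g(g(A)) ≐ g(L),  g(X1) ≐ g(S),  tup(g(Z), Z, X1) ≐ tup(A, g(S), k).
Decompose g/1: g(A) ≐ L.
Bind L := g(A); no other remaining equation mentions L.
Decompose g/1: X1 ≐ S.
Bind X1 := S; substituting into the remaining equation gives: tup(g(Z), Z, S) ≐ tup(A, g(S), k).
Decompose tup/3: g(Z) ≐ A,  Z ≐ g(S),  S ≐ k.
Bind A := g(Z); no other remaining equation mentions A. Substituting into the earlier binding gives L := g(g(Z)).
Bind Z := g(S); no other remaining equation mentions Z. Substituting into the earlier bindings gives L := g(g(g(S))), A := g(g(S)).
Bind S := k. Substituting into the earlier bindings gives L := g(g(g(k))), X1 := k, A := g(g(k)), Z := g(k).
Applying the MGU to either side gives g(tup(g(g(g(g(k)))), g(k), tup(g(g(k)), g(k), k))).

g(tup(g(g(g(g(k)))), g(k), tup(g(g(k)), g(k), k)))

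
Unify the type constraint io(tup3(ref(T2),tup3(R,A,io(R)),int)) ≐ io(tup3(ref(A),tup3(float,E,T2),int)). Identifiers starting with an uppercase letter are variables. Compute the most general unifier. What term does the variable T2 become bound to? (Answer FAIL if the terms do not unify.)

io(float)

Decompose io/1: tup3(ref(T2),tup3(R,A,io(R)),int) ≐ tup3(ref(A),tup3(float,E,T2),int).
Decompose tup3/3: ref(T2) ≐ ref(A),  tup3(R,A,io(R)) ≐ tup3(float,E,T2),  int ≐ int.
Decompose ref/1: T2 ≐ A.
Bind T2 := A; substituting into the one remaining equation that mentions T2 gives: tup3(R,A,io(R)) ≐ tup3(float,E,A).
Decompose tup3/3: R ≐ float,  A ≐ E,  io(R) ≐ A.
Bind R := float; substituting into the one remaining equation that mentions R gives: io(float) ≐ A.
Bind A := E; substituting into the one remaining equation that mentions A gives: io(float) ≐ E. Substituting into the earlier binding gives T2 := E.
Bind E := io(float); no other remaining equation mentions E. Substituting into the earlier bindings gives T2 := io(float), A := io(float).
Delete trivial equation int ≐ int.
MGU = { T2 -> io(float), R -> float, A -> io(float), E -> io(float) }, so T2 -> io(float).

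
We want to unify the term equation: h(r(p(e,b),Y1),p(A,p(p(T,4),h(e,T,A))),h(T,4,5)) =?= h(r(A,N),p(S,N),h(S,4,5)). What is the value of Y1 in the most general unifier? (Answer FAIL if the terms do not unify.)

Decompose h/3: r(p(e,b),Y1) =?= r(A,N),  p(A,p(p(T,4),h(e,T,A))) =?= p(S,N),  h(T,4,5) =?= h(S,4,5).
Decompose r/2: p(e,b) =?= A,  Y1 =?= N.
Bind A := p(e,b); substituting into the one remaining equation that mentions A gives: p(p(e,b),p(p(T,4),h(e,T,p(e,b)))) =?= p(S,N).
Bind Y1 := N; no other remaining equation mentions Y1.
Decompose p/2: p(e,b) =?= S,  p(p(T,4),h(e,T,p(e,b))) =?= N.
Bind S := p(e,b); substituting into the one remaining equation that mentions S gives: h(T,4,5) =?= h(p(e,b),4,5).
Bind N := p(p(T,4),h(e,T,p(e,b))); no other remaining equation mentions N. Substituting into the earlier binding gives Y1 := p(p(T,4),h(e,T,p(e,b))).
Decompose h/3: T =?= p(e,b),  4 =?= 4,  5 =?= 5.
Bind T := p(e,b); no other remaining equation mentions T. Substituting into the earlier bindings gives Y1 := p(p(p(e,b),4),h(e,p(e,b),p(e,b))), N := p(p(p(e,b),4),h(e,p(e,b),p(e,b))).
Delete trivial equation 4 =?= 4.
Delete trivial equation 5 =?= 5.
MGU = { A := p(e,b), Y1 := p(p(p(e,b),4),h(e,p(e,b),p(e,b))), S := p(e,b), N := p(p(p(e,b),4),h(e,p(e,b),p(e,b))), T := p(e,b) }, so Y1 := p(p(p(e,b),4),h(e,p(e,b),p(e,b))).

p(p(p(e,b),4),h(e,p(e,b),p(e,b)))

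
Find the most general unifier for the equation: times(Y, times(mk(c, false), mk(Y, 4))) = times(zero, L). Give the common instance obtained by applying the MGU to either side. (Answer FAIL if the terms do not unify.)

times(zero, times(mk(c, false), mk(zero, 4)))

Decompose times/2: Y = zero,  times(mk(c, false), mk(Y, 4)) = L.
Bind Y := zero; substituting into the remaining equation gives: times(mk(c, false), mk(zero, 4)) = L.
Bind L := times(mk(c, false), mk(zero, 4)).
Applying the MGU to either side gives times(zero, times(mk(c, false), mk(zero, 4))).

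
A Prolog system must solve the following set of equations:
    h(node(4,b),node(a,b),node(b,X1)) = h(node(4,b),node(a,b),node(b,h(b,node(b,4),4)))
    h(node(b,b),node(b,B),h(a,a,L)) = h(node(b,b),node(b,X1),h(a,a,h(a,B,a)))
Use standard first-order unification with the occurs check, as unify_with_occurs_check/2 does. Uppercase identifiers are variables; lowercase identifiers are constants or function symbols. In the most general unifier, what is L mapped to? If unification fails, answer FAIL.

Decompose h/3: node(4,b) = node(4,b),  node(a,b) = node(a,b),  node(b,X1) = node(b,h(b,node(b,4),4)).
Delete trivial equation node(4,b) = node(4,b).
Delete trivial equation node(a,b) = node(a,b).
Decompose node/2: b = b,  X1 = h(b,node(b,4),4).
Delete trivial equation b = b.
Bind X1 := h(b,node(b,4),4); substituting into the remaining equation gives: h(node(b,b),node(b,B),h(a,a,L)) = h(node(b,b),node(b,h(b,node(b,4),4)),h(a,a,h(a,B,a))).
Decompose h/3: node(b,b) = node(b,b),  node(b,B) = node(b,h(b,node(b,4),4)),  h(a,a,L) = h(a,a,h(a,B,a)).
Delete trivial equation node(b,b) = node(b,b).
Decompose node/2: b = b,  B = h(b,node(b,4),4).
Delete trivial equation b = b.
Bind B := h(b,node(b,4),4); substituting into the remaining equation gives: h(a,a,L) = h(a,a,h(a,h(b,node(b,4),4),a)).
Decompose h/3: a = a,  a = a,  L = h(a,h(b,node(b,4),4),a).
Delete trivial equation a = a.
Delete trivial equation a = a.
Bind L := h(a,h(b,node(b,4),4),a).
MGU = { X1 ↦ h(b,node(b,4),4), B ↦ h(b,node(b,4),4), L ↦ h(a,h(b,node(b,4),4),a) }, so L ↦ h(a,h(b,node(b,4),4),a).

h(a,h(b,node(b,4),4),a)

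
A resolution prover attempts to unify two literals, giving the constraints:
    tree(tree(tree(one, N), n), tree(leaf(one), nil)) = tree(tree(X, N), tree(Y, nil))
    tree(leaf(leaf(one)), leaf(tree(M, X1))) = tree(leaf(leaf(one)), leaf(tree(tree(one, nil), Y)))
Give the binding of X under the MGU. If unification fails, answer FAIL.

Decompose tree/2: tree(tree(one, N), n) = tree(X, N),  tree(leaf(one), nil) = tree(Y, nil).
Decompose tree/2: tree(one, N) = X,  n = N.
Bind X := tree(one, N); no other remaining equation mentions X.
Bind N := n; no other remaining equation mentions N. Substituting into the earlier binding gives X := tree(one, n).
Decompose tree/2: leaf(one) = Y,  nil = nil.
Bind Y := leaf(one); substituting into the one remaining equation that mentions Y gives: tree(leaf(leaf(one)), leaf(tree(M, X1))) = tree(leaf(leaf(one)), leaf(tree(tree(one, nil), leaf(one)))).
Delete trivial equation nil = nil.
Decompose tree/2: leaf(leaf(one)) = leaf(leaf(one)),  leaf(tree(M, X1)) = leaf(tree(tree(one, nil), leaf(one))).
Delete trivial equation leaf(leaf(one)) = leaf(leaf(one)).
Decompose leaf/1: tree(M, X1) = tree(tree(one, nil), leaf(one)).
Decompose tree/2: M = tree(one, nil),  X1 = leaf(one).
Bind M := tree(one, nil); no other remaining equation mentions M.
Bind X1 := leaf(one).
MGU = { X := tree(one, n), N := n, Y := leaf(one), M := tree(one, nil), X1 := leaf(one) }, so X := tree(one, n).

tree(one, n)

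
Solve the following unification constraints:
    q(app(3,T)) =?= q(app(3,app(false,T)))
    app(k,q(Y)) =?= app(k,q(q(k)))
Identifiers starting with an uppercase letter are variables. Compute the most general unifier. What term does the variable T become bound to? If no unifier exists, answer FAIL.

Decompose q/1: app(3,T) =?= app(3,app(false,T)).
Decompose app/2: 3 =?= 3,  T =?= app(false,T).
Delete trivial equation 3 =?= 3.
Occurs check fails: T occurs in app(false,T); the equation T =?= app(false,T) has no finite solution.

FAIL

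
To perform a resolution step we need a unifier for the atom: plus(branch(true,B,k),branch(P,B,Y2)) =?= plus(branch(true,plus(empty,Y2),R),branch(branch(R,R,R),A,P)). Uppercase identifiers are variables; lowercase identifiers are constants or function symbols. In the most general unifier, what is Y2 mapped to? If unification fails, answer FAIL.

branch(k,k,k)

Decompose plus/2: branch(true,B,k) =?= branch(true,plus(empty,Y2),R),  branch(P,B,Y2) =?= branch(branch(R,R,R),A,P).
Decompose branch/3: true =?= true,  B =?= plus(empty,Y2),  k =?= R.
Delete trivial equation true =?= true.
Bind B := plus(empty,Y2); substituting into the one remaining equation that mentions B gives: branch(P,plus(empty,Y2),Y2) =?= branch(branch(R,R,R),A,P).
Bind R := k; substituting into the remaining equation gives: branch(P,plus(empty,Y2),Y2) =?= branch(branch(k,k,k),A,P).
Decompose branch/3: P =?= branch(k,k,k),  plus(empty,Y2) =?= A,  Y2 =?= P.
Bind P := branch(k,k,k); substituting into the one remaining equation that mentions P gives: Y2 =?= branch(k,k,k).
Bind A := plus(empty,Y2); no other remaining equation mentions A.
Bind Y2 := branch(k,k,k). Substituting into the earlier bindings gives B := plus(empty,branch(k,k,k)), A := plus(empty,branch(k,k,k)).
MGU = { B -> plus(empty,branch(k,k,k)), R -> k, P -> branch(k,k,k), A -> plus(empty,branch(k,k,k)), Y2 -> branch(k,k,k) }, so Y2 -> branch(k,k,k).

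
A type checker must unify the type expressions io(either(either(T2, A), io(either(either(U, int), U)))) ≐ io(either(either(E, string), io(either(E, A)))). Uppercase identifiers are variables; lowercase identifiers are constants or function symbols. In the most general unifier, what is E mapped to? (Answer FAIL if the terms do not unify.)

Decompose io/1: either(either(T2, A), io(either(either(U, int), U))) ≐ either(either(E, string), io(either(E, A))).
Decompose either/2: either(T2, A) ≐ either(E, string),  io(either(either(U, int), U)) ≐ io(either(E, A)).
Decompose either/2: T2 ≐ E,  A ≐ string.
Bind T2 := E; no other remaining equation mentions T2.
Bind A := string; substituting into the remaining equation gives: io(either(either(U, int), U)) ≐ io(either(E, string)).
Decompose io/1: either(either(U, int), U) ≐ either(E, string).
Decompose either/2: either(U, int) ≐ E,  U ≐ string.
Bind E := either(U, int); no other remaining equation mentions E. Substituting into the earlier binding gives T2 := either(U, int).
Bind U := string. Substituting into the earlier bindings gives T2 := either(string, int), E := either(string, int).
MGU = { T2 -> either(string, int), A -> string, E -> either(string, int), U -> string }, so E -> either(string, int).

either(string, int)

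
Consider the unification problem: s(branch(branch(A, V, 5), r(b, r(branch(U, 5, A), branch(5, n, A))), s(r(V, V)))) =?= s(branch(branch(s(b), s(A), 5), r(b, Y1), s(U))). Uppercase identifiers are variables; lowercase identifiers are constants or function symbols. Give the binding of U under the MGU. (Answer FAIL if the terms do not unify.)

Decompose s/1: branch(branch(A, V, 5), r(b, r(branch(U, 5, A), branch(5, n, A))), s(r(V, V))) =?= branch(branch(s(b), s(A), 5), r(b, Y1), s(U)).
Decompose branch/3: branch(A, V, 5) =?= branch(s(b), s(A), 5),  r(b, r(branch(U, 5, A), branch(5, n, A))) =?= r(b, Y1),  s(r(V, V)) =?= s(U).
Decompose branch/3: A =?= s(b),  V =?= s(A),  5 =?= 5.
Bind A := s(b); substituting into the 2 remaining equations that mention A gives: V =?= s(s(b)),  r(b, r(branch(U, 5, s(b)), branch(5, n, s(b)))) =?= r(b, Y1).
Bind V := s(s(b)); substituting into the one remaining equation that mentions V gives: s(r(s(s(b)), s(s(b)))) =?= s(U).
Delete trivial equation 5 =?= 5.
Decompose r/2: b =?= b,  r(branch(U, 5, s(b)), branch(5, n, s(b))) =?= Y1.
Delete trivial equation b =?= b.
Bind Y1 := r(branch(U, 5, s(b)), branch(5, n, s(b))); no other remaining equation mentions Y1.
Decompose s/1: r(s(s(b)), s(s(b))) =?= U.
Bind U := r(s(s(b)), s(s(b))). Substituting into the earlier binding gives Y1 := r(branch(r(s(s(b)), s(s(b))), 5, s(b)), branch(5, n, s(b))).
MGU = { A ↦ s(b), V ↦ s(s(b)), Y1 ↦ r(branch(r(s(s(b)), s(s(b))), 5, s(b)), branch(5, n, s(b))), U ↦ r(s(s(b)), s(s(b))) }, so U ↦ r(s(s(b)), s(s(b))).

r(s(s(b)), s(s(b)))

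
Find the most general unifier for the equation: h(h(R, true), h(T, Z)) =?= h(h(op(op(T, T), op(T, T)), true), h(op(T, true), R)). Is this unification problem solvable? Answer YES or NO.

NO

Decompose h/2: h(R, true) =?= h(op(op(T, T), op(T, T)), true),  h(T, Z) =?= h(op(T, true), R).
Decompose h/2: R =?= op(op(T, T), op(T, T)),  true =?= true.
Bind R := op(op(T, T), op(T, T)); substituting into the one remaining equation that mentions R gives: h(T, Z) =?= h(op(T, true), op(op(T, T), op(T, T))).
Delete trivial equation true =?= true.
Decompose h/2: T =?= op(T, true),  Z =?= op(op(T, T), op(T, T)).
Occurs check fails: T occurs in op(T, true); the equation T =?= op(T, true) has no finite solution.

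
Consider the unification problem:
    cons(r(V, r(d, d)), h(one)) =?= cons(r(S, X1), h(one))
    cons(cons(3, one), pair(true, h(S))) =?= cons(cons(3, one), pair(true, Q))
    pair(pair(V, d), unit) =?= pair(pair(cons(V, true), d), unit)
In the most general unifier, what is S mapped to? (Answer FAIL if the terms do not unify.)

Decompose cons/2: r(V, r(d, d)) =?= r(S, X1),  h(one) =?= h(one).
Decompose r/2: V =?= S,  r(d, d) =?= X1.
Bind V := S; substituting into the one remaining equation that mentions V gives: pair(pair(S, d), unit) =?= pair(pair(cons(S, true), d), unit).
Bind X1 := r(d, d); no other remaining equation mentions X1.
Delete trivial equation h(one) =?= h(one).
Decompose cons/2: cons(3, one) =?= cons(3, one),  pair(true, h(S)) =?= pair(true, Q).
Delete trivial equation cons(3, one) =?= cons(3, one).
Decompose pair/2: true =?= true,  h(S) =?= Q.
Delete trivial equation true =?= true.
Bind Q := h(S); no other remaining equation mentions Q.
Decompose pair/2: pair(S, d) =?= pair(cons(S, true), d),  unit =?= unit.
Decompose pair/2: S =?= cons(S, true),  d =?= d.
Occurs check fails: S occurs in cons(S, true); the equation S =?= cons(S, true) has no finite solution.

FAIL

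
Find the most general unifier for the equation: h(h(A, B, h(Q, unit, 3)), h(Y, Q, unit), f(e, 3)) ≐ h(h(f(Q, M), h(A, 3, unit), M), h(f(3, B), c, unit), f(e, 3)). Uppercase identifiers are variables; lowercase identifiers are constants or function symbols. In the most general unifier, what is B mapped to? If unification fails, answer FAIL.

Decompose h/3: h(A, B, h(Q, unit, 3)) ≐ h(f(Q, M), h(A, 3, unit), M),  h(Y, Q, unit) ≐ h(f(3, B), c, unit),  f(e, 3) ≐ f(e, 3).
Decompose h/3: A ≐ f(Q, M),  B ≐ h(A, 3, unit),  h(Q, unit, 3) ≐ M.
Bind A := f(Q, M); substituting into the one remaining equation that mentions A gives: B ≐ h(f(Q, M), 3, unit).
Bind B := h(f(Q, M), 3, unit); substituting into the one remaining equation that mentions B gives: h(Y, Q, unit) ≐ h(f(3, h(f(Q, M), 3, unit)), c, unit).
Bind M := h(Q, unit, 3); substituting into the one remaining equation that mentions M gives: h(Y, Q, unit) ≐ h(f(3, h(f(Q, h(Q, unit, 3)), 3, unit)), c, unit). Substituting into the earlier bindings gives A := f(Q, h(Q, unit, 3)), B := h(f(Q, h(Q, unit, 3)), 3, unit).
Decompose h/3: Y ≐ f(3, h(f(Q, h(Q, unit, 3)), 3, unit)),  Q ≐ c,  unit ≐ unit.
Bind Y := f(3, h(f(Q, h(Q, unit, 3)), 3, unit)); no other remaining equation mentions Y.
Bind Q := c; no other remaining equation mentions Q. Substituting into the earlier bindings gives A := f(c, h(c, unit, 3)), B := h(f(c, h(c, unit, 3)), 3, unit), M := h(c, unit, 3), Y := f(3, h(f(c, h(c, unit, 3)), 3, unit)).
Delete trivial equation unit ≐ unit.
Delete trivial equation f(e, 3) ≐ f(e, 3).
MGU = { A ↦ f(c, h(c, unit, 3)), B ↦ h(f(c, h(c, unit, 3)), 3, unit), M ↦ h(c, unit, 3), Y ↦ f(3, h(f(c, h(c, unit, 3)), 3, unit)), Q ↦ c }, so B ↦ h(f(c, h(c, unit, 3)), 3, unit).

h(f(c, h(c, unit, 3)), 3, unit)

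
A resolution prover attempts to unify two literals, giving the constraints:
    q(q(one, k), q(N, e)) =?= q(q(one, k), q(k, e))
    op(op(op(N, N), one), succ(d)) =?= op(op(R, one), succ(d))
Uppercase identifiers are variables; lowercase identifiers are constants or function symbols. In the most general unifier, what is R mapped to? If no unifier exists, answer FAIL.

op(k, k)

Decompose q/2: q(one, k) =?= q(one, k),  q(N, e) =?= q(k, e).
Delete trivial equation q(one, k) =?= q(one, k).
Decompose q/2: N =?= k,  e =?= e.
Bind N := k; substituting into the one remaining equation that mentions N gives: op(op(op(k, k), one), succ(d)) =?= op(op(R, one), succ(d)).
Delete trivial equation e =?= e.
Decompose op/2: op(op(k, k), one) =?= op(R, one),  succ(d) =?= succ(d).
Decompose op/2: op(k, k) =?= R,  one =?= one.
Bind R := op(k, k); no other remaining equation mentions R.
Delete trivial equation one =?= one.
Delete trivial equation succ(d) =?= succ(d).
MGU = { N -> k, R -> op(k, k) }, so R -> op(k, k).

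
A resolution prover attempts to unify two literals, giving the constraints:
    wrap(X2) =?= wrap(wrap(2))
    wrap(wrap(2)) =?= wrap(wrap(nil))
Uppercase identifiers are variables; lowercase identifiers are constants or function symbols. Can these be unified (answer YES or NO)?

NO

Decompose wrap/1: X2 =?= wrap(2).
Bind X2 := wrap(2); no other remaining equation mentions X2.
Decompose wrap/1: wrap(2) =?= wrap(nil).
Decompose wrap/1: 2 =?= nil.
Clash: constants 2 and nil differ; no unifier exists.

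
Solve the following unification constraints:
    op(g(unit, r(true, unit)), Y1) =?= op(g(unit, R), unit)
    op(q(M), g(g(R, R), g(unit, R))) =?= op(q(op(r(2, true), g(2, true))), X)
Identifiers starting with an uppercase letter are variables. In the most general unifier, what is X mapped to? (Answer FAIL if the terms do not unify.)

g(g(r(true, unit), r(true, unit)), g(unit, r(true, unit)))

Decompose op/2: g(unit, r(true, unit)) =?= g(unit, R),  Y1 =?= unit.
Decompose g/2: unit =?= unit,  r(true, unit) =?= R.
Delete trivial equation unit =?= unit.
Bind R := r(true, unit); substituting into the one remaining equation that mentions R gives: op(q(M), g(g(r(true, unit), r(true, unit)), g(unit, r(true, unit)))) =?= op(q(op(r(2, true), g(2, true))), X).
Bind Y1 := unit; no other remaining equation mentions Y1.
Decompose op/2: q(M) =?= q(op(r(2, true), g(2, true))),  g(g(r(true, unit), r(true, unit)), g(unit, r(true, unit))) =?= X.
Decompose q/1: M =?= op(r(2, true), g(2, true)).
Bind M := op(r(2, true), g(2, true)); no other remaining equation mentions M.
Bind X := g(g(r(true, unit), r(true, unit)), g(unit, r(true, unit))).
MGU = { R -> r(true, unit), Y1 -> unit, M -> op(r(2, true), g(2, true)), X -> g(g(r(true, unit), r(true, unit)), g(unit, r(true, unit))) }, so X -> g(g(r(true, unit), r(true, unit)), g(unit, r(true, unit))).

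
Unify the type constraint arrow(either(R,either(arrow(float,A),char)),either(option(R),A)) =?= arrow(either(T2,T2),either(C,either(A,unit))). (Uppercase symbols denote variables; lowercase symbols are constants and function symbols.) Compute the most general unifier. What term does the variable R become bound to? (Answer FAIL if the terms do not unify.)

FAIL

Decompose arrow/2: either(R,either(arrow(float,A),char)) =?= either(T2,T2),  either(option(R),A) =?= either(C,either(A,unit)).
Decompose either/2: R =?= T2,  either(arrow(float,A),char) =?= T2.
Bind R := T2; substituting into the one remaining equation that mentions R gives: either(option(T2),A) =?= either(C,either(A,unit)).
Bind T2 := either(arrow(float,A),char); substituting into the remaining equation gives: either(option(either(arrow(float,A),char)),A) =?= either(C,either(A,unit)). Substituting into the earlier binding gives R := either(arrow(float,A),char).
Decompose either/2: option(either(arrow(float,A),char)) =?= C,  A =?= either(A,unit).
Bind C := option(either(arrow(float,A),char)); no other remaining equation mentions C.
Occurs check fails: A occurs in either(A,unit); the equation A =?= either(A,unit) has no finite solution.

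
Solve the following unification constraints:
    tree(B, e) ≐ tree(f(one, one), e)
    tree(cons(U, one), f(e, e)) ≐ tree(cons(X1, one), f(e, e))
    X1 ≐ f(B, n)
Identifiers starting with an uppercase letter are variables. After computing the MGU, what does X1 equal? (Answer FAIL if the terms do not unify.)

Decompose tree/2: B ≐ f(one, one),  e ≐ e.
Bind B := f(one, one); substituting into the one remaining equation that mentions B gives: X1 ≐ f(f(one, one), n).
Delete trivial equation e ≐ e.
Decompose tree/2: cons(U, one) ≐ cons(X1, one),  f(e, e) ≐ f(e, e).
Decompose cons/2: U ≐ X1,  one ≐ one.
Bind U := X1; no other remaining equation mentions U.
Delete trivial equation one ≐ one.
Delete trivial equation f(e, e) ≐ f(e, e).
Bind X1 := f(f(one, one), n). Substituting into the earlier binding gives U := f(f(one, one), n).
MGU = { B := f(one, one), U := f(f(one, one), n), X1 := f(f(one, one), n) }, so X1 := f(f(one, one), n).

f(f(one, one), n)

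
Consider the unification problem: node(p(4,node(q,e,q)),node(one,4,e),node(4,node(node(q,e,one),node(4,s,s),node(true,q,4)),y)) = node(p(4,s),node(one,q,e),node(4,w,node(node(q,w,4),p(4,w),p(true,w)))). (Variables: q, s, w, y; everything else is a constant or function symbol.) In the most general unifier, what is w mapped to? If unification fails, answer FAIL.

node(node(4,e,one),node(4,node(4,e,4),node(4,e,4)),node(true,4,4))

Decompose node/3: p(4,node(q,e,q)) = p(4,s),  node(one,4,e) = node(one,q,e),  node(4,node(node(q,e,one),node(4,s,s),node(true,q,4)),y) = node(4,w,node(node(q,w,4),p(4,w),p(true,w))).
Decompose p/2: 4 = 4,  node(q,e,q) = s.
Delete trivial equation 4 = 4.
Bind s := node(q,e,q); substituting into the one remaining equation that mentions s gives: node(4,node(node(q,e,one),node(4,node(q,e,q),node(q,e,q)),node(true,q,4)),y) = node(4,w,node(node(q,w,4),p(4,w),p(true,w))).
Decompose node/3: one = one,  4 = q,  e = e.
Delete trivial equation one = one.
Bind q := 4; substituting into the one remaining equation that mentions q gives: node(4,node(node(4,e,one),node(4,node(4,e,4),node(4,e,4)),node(true,4,4)),y) = node(4,w,node(node(4,w,4),p(4,w),p(true,w))). Substituting into the earlier binding gives s := node(4,e,4).
Delete trivial equation e = e.
Decompose node/3: 4 = 4,  node(node(4,e,one),node(4,node(4,e,4),node(4,e,4)),node(true,4,4)) = w,  y = node(node(4,w,4),p(4,w),p(true,w)).
Delete trivial equation 4 = 4.
Bind w := node(node(4,e,one),node(4,node(4,e,4),node(4,e,4)),node(true,4,4)); substituting into the remaining equation gives: y = node(node(4,node(node(4,e,one),node(4,node(4,e,4),node(4,e,4)),node(true,4,4)),4),p(4,node(node(4,e,one),node(4,node(4,e,4),node(4,e,4)),node(true,4,4))),p(true,node(node(4,e,one),node(4,node(4,e,4),node(4,e,4)),node(true,4,4)))).
Bind y := node(node(4,node(node(4,e,one),node(4,node(4,e,4),node(4,e,4)),node(true,4,4)),4),p(4,node(node(4,e,one),node(4,node(4,e,4),node(4,e,4)),node(true,4,4))),p(true,node(node(4,e,one),node(4,node(4,e,4),node(4,e,4)),node(true,4,4)))).
MGU = { s := node(4,e,4), q := 4, w := node(node(4,e,one),node(4,node(4,e,4),node(4,e,4)),node(true,4,4)), y := node(node(4,node(node(4,e,one),node(4,node(4,e,4),node(4,e,4)),node(true,4,4)),4),p(4,node(node(4,e,one),node(4,node(4,e,4),node(4,e,4)),node(true,4,4))),p(true,node(node(4,e,one),node(4,node(4,e,4),node(4,e,4)),node(true,4,4)))) }, so w := node(node(4,e,one),node(4,node(4,e,4),node(4,e,4)),node(true,4,4)).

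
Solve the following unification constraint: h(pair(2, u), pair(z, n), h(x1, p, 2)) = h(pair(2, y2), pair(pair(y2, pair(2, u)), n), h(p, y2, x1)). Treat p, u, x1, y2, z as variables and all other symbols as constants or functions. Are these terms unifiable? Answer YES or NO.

YES

Decompose h/3: pair(2, u) = pair(2, y2),  pair(z, n) = pair(pair(y2, pair(2, u)), n),  h(x1, p, 2) = h(p, y2, x1).
Decompose pair/2: 2 = 2,  u = y2.
Delete trivial equation 2 = 2.
Bind u := y2; substituting into the one remaining equation that mentions u gives: pair(z, n) = pair(pair(y2, pair(2, y2)), n).
Decompose pair/2: z = pair(y2, pair(2, y2)),  n = n.
Bind z := pair(y2, pair(2, y2)); no other remaining equation mentions z.
Delete trivial equation n = n.
Decompose h/3: x1 = p,  p = y2,  2 = x1.
Bind x1 := p; substituting into the one remaining equation that mentions x1 gives: 2 = p.
Bind p := y2; substituting into the remaining equation gives: 2 = y2. Substituting into the earlier binding gives x1 := y2.
Bind y2 := 2. Substituting into the earlier bindings gives u := 2, z := pair(2, pair(2, 2)), x1 := 2, p := 2.
No equations remain and no clash or occurs-check failure arose, so a unifier exists.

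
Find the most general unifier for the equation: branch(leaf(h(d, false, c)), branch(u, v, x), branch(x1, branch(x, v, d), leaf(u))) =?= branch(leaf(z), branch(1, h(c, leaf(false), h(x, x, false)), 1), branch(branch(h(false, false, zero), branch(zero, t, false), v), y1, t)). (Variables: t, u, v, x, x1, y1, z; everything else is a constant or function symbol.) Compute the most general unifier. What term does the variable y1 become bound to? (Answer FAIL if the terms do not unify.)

Decompose branch/3: leaf(h(d, false, c)) =?= leaf(z),  branch(u, v, x) =?= branch(1, h(c, leaf(false), h(x, x, false)), 1),  branch(x1, branch(x, v, d), leaf(u)) =?= branch(branch(h(false, false, zero), branch(zero, t, false), v), y1, t).
Decompose leaf/1: h(d, false, c) =?= z.
Bind z := h(d, false, c); no other remaining equation mentions z.
Decompose branch/3: u =?= 1,  v =?= h(c, leaf(false), h(x, x, false)),  x =?= 1.
Bind u := 1; substituting into the one remaining equation that mentions u gives: branch(x1, branch(x, v, d), leaf(1)) =?= branch(branch(h(false, false, zero), branch(zero, t, false), v), y1, t).
Bind v := h(c, leaf(false), h(x, x, false)); substituting into the one remaining equation that mentions v gives: branch(x1, branch(x, h(c, leaf(false), h(x, x, false)), d), leaf(1)) =?= branch(branch(h(false, false, zero), branch(zero, t, false), h(c, leaf(false), h(x, x, false))), y1, t).
Bind x := 1; substituting into the remaining equation gives: branch(x1, branch(1, h(c, leaf(false), h(1, 1, false)), d), leaf(1)) =?= branch(branch(h(false, false, zero), branch(zero, t, false), h(c, leaf(false), h(1, 1, false))), y1, t). Substituting into the earlier binding gives v := h(c, leaf(false), h(1, 1, false)).
Decompose branch/3: x1 =?= branch(h(false, false, zero), branch(zero, t, false), h(c, leaf(false), h(1, 1, false))),  branch(1, h(c, leaf(false), h(1, 1, false)), d) =?= y1,  leaf(1) =?= t.
Bind x1 := branch(h(false, false, zero), branch(zero, t, false), h(c, leaf(false), h(1, 1, false))); no other remaining equation mentions x1.
Bind y1 := branch(1, h(c, leaf(false), h(1, 1, false)), d); no other remaining equation mentions y1.
Bind t := leaf(1). Substituting into the earlier binding gives x1 := branch(h(false, false, zero), branch(zero, leaf(1), false), h(c, leaf(false), h(1, 1, false))).
MGU = { z := h(d, false, c), u := 1, v := h(c, leaf(false), h(1, 1, false)), x := 1, x1 := branch(h(false, false, zero), branch(zero, leaf(1), false), h(c, leaf(false), h(1, 1, false))), y1 := branch(1, h(c, leaf(false), h(1, 1, false)), d), t := leaf(1) }, so y1 := branch(1, h(c, leaf(false), h(1, 1, false)), d).

branch(1, h(c, leaf(false), h(1, 1, false)), d)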